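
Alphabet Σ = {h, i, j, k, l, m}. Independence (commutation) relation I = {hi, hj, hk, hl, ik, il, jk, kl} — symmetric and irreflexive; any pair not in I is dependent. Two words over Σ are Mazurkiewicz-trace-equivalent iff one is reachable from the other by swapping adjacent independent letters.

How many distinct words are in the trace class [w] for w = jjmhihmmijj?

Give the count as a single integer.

0(j) covers ∅
1(j) covers 0:j
2(m) covers 1:j
3(h) covers 2:m
4(i) covers 2:m
5(h) covers 3:h
6(m) covers 4:i, 5:h
7(m) covers 6:m
8(i) covers 7:m
9(j) covers 8:i
10(j) covers 9:j
floor of heap: 0:j
completions by unplaced set U, small U first (add the entries for U minus each lowest piece of U):
  |U|=1: {10}:1
  |U|=2: {9,10}:1
  |U|=3: {8,9,10}:1
  |U|=4: {7,8,9,10}:1
  |U|=5: {6,7,8,9,10}:1
  |U|=6: {4,6,7,8,9,10}:1  {5,6,7,8,9,10}:1
  |U|=7: {3,5,6,7,8,9,10}:1  {4,5,6,7,8,9,10}:2
  |U|=8: {3,4,5,6,7,8,9,10}:3
  |U|=9: {2,3,4,5,6,7,8,9,10}:3
  start at 0(j): 3

3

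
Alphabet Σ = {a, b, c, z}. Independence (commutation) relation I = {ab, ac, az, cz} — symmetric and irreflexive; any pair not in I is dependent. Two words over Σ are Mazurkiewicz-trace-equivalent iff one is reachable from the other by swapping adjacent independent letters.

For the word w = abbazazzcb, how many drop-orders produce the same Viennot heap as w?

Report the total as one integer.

480

0(a) covers ∅
1(b) covers ∅
2(b) covers 1:b
3(a) covers 0:a
4(z) covers 2:b
5(a) covers 3:a
6(z) covers 4:z
7(z) covers 6:z
8(c) covers 2:b
9(b) covers 7:z, 8:c
floor of heap: 0:a, 1:b
completions by unplaced set U, small U first (add the entries for U minus each lowest piece of U):
  |U|=1: {5}:1  {9}:1
  |U|=2: {3,5}:1  {5,9}:2  {7,9}:1  {8,9}:1
  |U|=3: {0,3,5}:1  {3,5,9}:3  {5,7,9}:3  {5,8,9}:3  {6,7,9}:1  {7,8,9}:2
  |U|=4: {0,3,5,9}:4  {3,5,7,9}:6  {3,5,8,9}:6  {4,6,7,9}:1  {5,6,7,9}:4  {5,7,8,9}:8  {6,7,8,9}:3
  |U|=5: {0,3,5,7,9}:10  {0,3,5,8,9}:10  {3,5,6,7,9}:10  {3,5,7,8,9}:20  {4,5,6,7,9}:5  {4,6,7,8,9}:4  {5,6,7,8,9}:15
  |U|=6: {0,3,5,6,7,9}:20  {0,3,5,7,8,9}:40  {2,4,6,7,8,9}:4  {3,4,5,6,7,9}:15  {3,5,6,7,8,9}:45  {4,5,6,7,8,9}:24
  |U|=7: {0,3,4,5,6,7,9}:35  {0,3,5,6,7,8,9}:105  {1,2,4,6,7,8,9}:4  {2,4,5,6,7,8,9}:28  {3,4,5,6,7,8,9}:84
  |U|=8: {0,3,4,5,6,7,8,9}:224  {1,2,4,5,6,7,8,9}:32  {2,3,4,5,6,7,8,9}:112
  start at 0(a): 144
  start at 1(b): 336
sum over floor = 480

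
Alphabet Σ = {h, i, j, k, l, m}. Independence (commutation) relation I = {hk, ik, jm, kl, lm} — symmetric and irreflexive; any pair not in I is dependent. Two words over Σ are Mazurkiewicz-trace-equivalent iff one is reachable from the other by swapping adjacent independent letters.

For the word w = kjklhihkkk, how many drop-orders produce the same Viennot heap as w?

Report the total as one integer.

piece 0:k — minimal
piece 1:j rests on {0:k}
piece 2:k rests on {1:j}
piece 3:l rests on {1:j}
piece 4:h rests on {3:l}
piece 5:i rests on {4:h}
piece 6:h rests on {5:i}
piece 7:k rests on {2:k}
piece 8:k rests on {7:k}
piece 9:k rests on {8:k}
minimal pieces: {0:k}
ways to finish when only these pieces remain (= sum over removing one remaining piece with nothing left below it):
  1 left: {6}→1  {9}→1
  2 left: {5,6}→1  {6,9}→2  {8,9}→1
  3 left: {4,5,6}→1  {5,6,9}→3  {6,8,9}→3  {7,8,9}→1
  4 left: {2,7,8,9}→1  {3,4,5,6}→1  {4,5,6,9}→4  {5,6,8,9}→6  {6,7,8,9}→4
  5 left: {2,6,7,8,9}→5  {3,4,5,6,9}→5  {4,5,6,8,9}→10  {5,6,7,8,9}→10
  6 left: {2,5,6,7,8,9}→15  {3,4,5,6,8,9}→15  {4,5,6,7,8,9}→20
  7 left: {2,4,5,6,7,8,9}→35  {3,4,5,6,7,8,9}→35
  8 left: {2,3,4,5,6,7,8,9}→70
  placing 0:k first → 70 extensions

70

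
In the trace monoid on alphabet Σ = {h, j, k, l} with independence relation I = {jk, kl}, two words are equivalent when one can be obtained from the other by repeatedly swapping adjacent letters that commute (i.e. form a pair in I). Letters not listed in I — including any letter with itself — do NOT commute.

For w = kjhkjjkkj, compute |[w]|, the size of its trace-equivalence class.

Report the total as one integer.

40

#0=k has no predecessor
#1=j has no predecessor
#2=h depends on [0:k, 1:j]
#3=k depends on [2:h]
#4=j depends on [2:h]
#5=j depends on [4:j]
#6=k depends on [3:k]
#7=k depends on [6:k]
#8=j depends on [5:j]
sources: [0:k, 1:j]
N(rest) = Σ N(rest − s) over sources s of rest; N(one piece) = 1:
  size 1 → [7]=1  [8]=1
  size 2 → [5,8]=1  [6,7]=1  [7,8]=2
  size 3 → [3,6,7]=1  [4,5,8]=1  [5,7,8]=3  [6,7,8]=3
  size 4 → [3,6,7,8]=4  [4,5,7,8]=4  [5,6,7,8]=6
  size 5 → [3,5,6,7,8]=10  [4,5,6,7,8]=10
  size 6 → [3,4,5,6,7,8]=20
  size 7 → [2,3,4,5,6,7,8]=20
  first=0(k) contributes 20
  first=1(j) contributes 20
|[w]| = 40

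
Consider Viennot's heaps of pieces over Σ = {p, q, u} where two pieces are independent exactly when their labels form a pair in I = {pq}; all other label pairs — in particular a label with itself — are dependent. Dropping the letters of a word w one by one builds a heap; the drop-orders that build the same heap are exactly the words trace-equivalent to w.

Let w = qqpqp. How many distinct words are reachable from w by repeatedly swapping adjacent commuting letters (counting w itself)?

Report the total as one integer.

10

piece 0:q — minimal
piece 1:q rests on {0:q}
piece 2:p — minimal
piece 3:q rests on {1:q}
piece 4:p rests on {2:p}
minimal pieces: {0:q, 2:p}
ways to finish when only these pieces remain (= sum over removing one remaining piece with nothing left below it):
  1 left: {3}→1  {4}→1
  2 left: {1,3}→1  {2,4}→1  {3,4}→2
  3 left: {0,1,3}→1  {1,3,4}→3  {2,3,4}→3
  placing 0:q first → 6 extensions
  placing 2:p first → 4 extensions
total linear extensions = 10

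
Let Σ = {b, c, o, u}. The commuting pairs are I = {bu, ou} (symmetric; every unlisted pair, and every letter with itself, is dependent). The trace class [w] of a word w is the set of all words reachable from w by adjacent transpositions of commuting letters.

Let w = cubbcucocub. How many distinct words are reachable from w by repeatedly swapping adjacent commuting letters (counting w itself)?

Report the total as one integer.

0(c) covers ∅
1(u) covers 0:c
2(b) covers 0:c
3(b) covers 2:b
4(c) covers 1:u, 3:b
5(u) covers 4:c
6(c) covers 5:u
7(o) covers 6:c
8(c) covers 7:o
9(u) covers 8:c
10(b) covers 8:c
floor of heap: 0:c
completions by unplaced set U, small U first (add the entries for U minus each lowest piece of U):
  |U|=1: {9}:1  {10}:1
  |U|=2: {9,10}:2
  |U|=3: {8,9,10}:2
  |U|=4: {7,8,9,10}:2
  |U|=5: {6,7,8,9,10}:2
  |U|=6: {5,6,7,8,9,10}:2
  |U|=7: {4,5,6,7,8,9,10}:2
  |U|=8: {1,4,5,6,7,8,9,10}:2  {3,4,5,6,7,8,9,10}:2
  |U|=9: {1,3,4,5,6,7,8,9,10}:4  {2,3,4,5,6,7,8,9,10}:2
  start at 0(c): 6

6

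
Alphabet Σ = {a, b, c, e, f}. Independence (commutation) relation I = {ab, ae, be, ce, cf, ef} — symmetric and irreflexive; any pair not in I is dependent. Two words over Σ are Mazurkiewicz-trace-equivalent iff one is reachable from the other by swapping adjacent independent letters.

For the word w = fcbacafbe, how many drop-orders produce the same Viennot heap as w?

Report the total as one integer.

drop 0:f onto floor
drop 1:c onto floor
drop 2:b onto {0:f, 1:c}
drop 3:a onto {0:f, 1:c}
drop 4:c onto {2:b, 3:a}
drop 5:a onto {4:c}
drop 6:f onto {5:a}
drop 7:b onto {6:f}
drop 8:e onto floor
ground layer = {0:f, 1:c, 8:e}
drop-orders for the pieces not yet dropped (sum over which currently-grounded one goes next):
  1 to go: {7} 1  {8} 1
  2 to go: {6,7} 1  {7,8} 2
  3 to go: {5,6,7} 1  {6,7,8} 3
  4 to go: {4,5,6,7} 1  {5,6,7,8} 4
  5 to go: {2,4,5,6,7} 1  {3,4,5,6,7} 1  {4,5,6,7,8} 5
  6 to go: {2,3,4,5,6,7} 2  {2,4,5,6,7,8} 6  {3,4,5,6,7,8} 6
  7 to go: {0,2,3,4,5,6,7} 2  {1,2,3,4,5,6,7} 2  {2,3,4,5,6,7,8} 14
  if 0:f drops first: 16 orders
  if 1:c drops first: 16 orders
  if 8:e drops first: 4 orders
heap linearizations: 36

36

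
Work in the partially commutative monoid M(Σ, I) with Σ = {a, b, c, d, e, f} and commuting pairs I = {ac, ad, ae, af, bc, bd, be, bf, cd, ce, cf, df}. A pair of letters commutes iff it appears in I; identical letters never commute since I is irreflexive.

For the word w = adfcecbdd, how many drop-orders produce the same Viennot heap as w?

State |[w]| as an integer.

#0=a has no predecessor
#1=d has no predecessor
#2=f has no predecessor
#3=c has no predecessor
#4=e depends on [1:d, 2:f]
#5=c depends on [3:c]
#6=b depends on [0:a]
#7=d depends on [4:e]
#8=d depends on [7:d]
sources: [0:a, 1:d, 2:f, 3:c]
N(rest) = Σ N(rest − s) over sources s of rest; N(one piece) = 1:
  size 1 → [5]=1  [6]=1  [8]=1
  size 2 → [0,6]=1  [3,5]=1  [5,6]=2  [5,8]=2  [6,8]=2  [7,8]=1
  size 3 → [0,5,6]=3  [0,6,8]=3  [3,5,6]=3  [3,5,8]=3  [4,7,8]=1  [5,6,8]=6  [5,7,8]=3  [6,7,8]=3
  size 4 → [0,3,5,6]=6  [0,5,6,8]=12  [0,6,7,8]=6  [1,4,7,8]=1  [2,4,7,8]=1  [3,5,6,8]=12  [3,5,7,8]=6  [4,5,7,8]=4  [4,6,7,8]=4  [5,6,7,8]=12
  size 5 → [0,3,5,6,8]=30  [0,4,6,7,8]=10  [0,5,6,7,8]=30  [1,2,4,7,8]=2  [1,4,5,7,8]=5  [1,4,6,7,8]=5  [2,4,5,7,8]=5  [2,4,6,7,8]=5  [3,4,5,7,8]=10  [3,5,6,7,8]=30  [4,5,6,7,8]=20
  size 6 → [0,1,4,6,7,8]=15  [0,2,4,6,7,8]=15  [0,3,5,6,7,8]=90  [0,4,5,6,7,8]=60  [1,2,4,5,7,8]=12  [1,2,4,6,7,8]=12  [1,3,4,5,7,8]=15  [1,4,5,6,7,8]=30  [2,3,4,5,7,8]=15  [2,4,5,6,7,8]=30  [3,4,5,6,7,8]=60
  size 7 → [0,1,2,4,6,7,8]=42  [0,1,4,5,6,7,8]=105  [0,2,4,5,6,7,8]=105  [0,3,4,5,6,7,8]=210  [1,2,3,4,5,7,8]=42  [1,2,4,5,6,7,8]=84  [1,3,4,5,6,7,8]=105  [2,3,4,5,6,7,8]=105
  first=0(a) contributes 336
  first=1(d) contributes 420
  first=2(f) contributes 420
  first=3(c) contributes 336
|[w]| = 1512

1512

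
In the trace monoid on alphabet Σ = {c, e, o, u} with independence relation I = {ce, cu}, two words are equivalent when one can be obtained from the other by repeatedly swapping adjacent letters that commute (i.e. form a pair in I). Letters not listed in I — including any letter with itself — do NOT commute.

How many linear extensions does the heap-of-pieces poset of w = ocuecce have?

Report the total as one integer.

20

#0=o has no predecessor
#1=c depends on [0:o]
#2=u depends on [0:o]
#3=e depends on [2:u]
#4=c depends on [1:c]
#5=c depends on [4:c]
#6=e depends on [3:e]
sources: [0:o]
N(rest) = Σ N(rest − s) over sources s of rest; N(one piece) = 1:
  size 1 → [5]=1  [6]=1
  size 2 → [3,6]=1  [4,5]=1  [5,6]=2
  size 3 → [1,4,5]=1  [2,3,6]=1  [3,5,6]=3  [4,5,6]=3
  size 4 → [1,4,5,6]=4  [2,3,5,6]=4  [3,4,5,6]=6
  size 5 → [1,3,4,5,6]=10  [2,3,4,5,6]=10
  first=0(o) contributes 20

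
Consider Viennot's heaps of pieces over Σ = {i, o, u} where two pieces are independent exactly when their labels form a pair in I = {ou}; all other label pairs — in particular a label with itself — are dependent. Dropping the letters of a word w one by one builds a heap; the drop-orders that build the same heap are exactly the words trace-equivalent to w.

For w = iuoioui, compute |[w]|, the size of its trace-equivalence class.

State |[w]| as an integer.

4

drop 0:i onto floor
drop 1:u onto {0:i}
drop 2:o onto {0:i}
drop 3:i onto {1:u, 2:o}
drop 4:o onto {3:i}
drop 5:u onto {3:i}
drop 6:i onto {4:o, 5:u}
ground layer = {0:i}
drop-orders for the pieces not yet dropped (sum over which currently-grounded one goes next):
  1 to go: {6} 1
  2 to go: {4,6} 1  {5,6} 1
  3 to go: {4,5,6} 2
  4 to go: {3,4,5,6} 2
  5 to go: {1,3,4,5,6} 2  {2,3,4,5,6} 2
  if 0:i drops first: 4 orders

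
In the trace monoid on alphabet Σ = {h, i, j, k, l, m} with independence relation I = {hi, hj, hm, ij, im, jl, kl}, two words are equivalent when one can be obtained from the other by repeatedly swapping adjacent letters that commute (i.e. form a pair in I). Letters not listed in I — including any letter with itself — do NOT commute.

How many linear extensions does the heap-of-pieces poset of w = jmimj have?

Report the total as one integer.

5

#0=j has no predecessor
#1=m depends on [0:j]
#2=i has no predecessor
#3=m depends on [1:m]
#4=j depends on [3:m]
sources: [0:j, 2:i]
N(rest) = Σ N(rest − s) over sources s of rest; N(one piece) = 1:
  size 1 → [2]=1  [4]=1
  size 2 → [2,4]=2  [3,4]=1
  size 3 → [1,3,4]=1  [2,3,4]=3
  first=0(j) contributes 4
  first=2(i) contributes 1
|[w]| = 5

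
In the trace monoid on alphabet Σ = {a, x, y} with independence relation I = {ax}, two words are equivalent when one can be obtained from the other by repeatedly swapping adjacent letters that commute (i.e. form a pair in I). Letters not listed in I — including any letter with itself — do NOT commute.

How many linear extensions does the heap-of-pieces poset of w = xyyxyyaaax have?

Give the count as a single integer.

piece 0:x — minimal
piece 1:y rests on {0:x}
piece 2:y rests on {1:y}
piece 3:x rests on {2:y}
piece 4:y rests on {3:x}
piece 5:y rests on {4:y}
piece 6:a rests on {5:y}
piece 7:a rests on {6:a}
piece 8:a rests on {7:a}
piece 9:x rests on {5:y}
minimal pieces: {0:x}
ways to finish when only these pieces remain (= sum over removing one remaining piece with nothing left below it):
  1 left: {8}→1  {9}→1
  2 left: {7,8}→1  {8,9}→2
  3 left: {6,7,8}→1  {7,8,9}→3
  4 left: {6,7,8,9}→4
  5 left: {5,6,7,8,9}→4
  6 left: {4,5,6,7,8,9}→4
  7 left: {3,4,5,6,7,8,9}→4
  8 left: {2,3,4,5,6,7,8,9}→4
  placing 0:x first → 4 extensions

4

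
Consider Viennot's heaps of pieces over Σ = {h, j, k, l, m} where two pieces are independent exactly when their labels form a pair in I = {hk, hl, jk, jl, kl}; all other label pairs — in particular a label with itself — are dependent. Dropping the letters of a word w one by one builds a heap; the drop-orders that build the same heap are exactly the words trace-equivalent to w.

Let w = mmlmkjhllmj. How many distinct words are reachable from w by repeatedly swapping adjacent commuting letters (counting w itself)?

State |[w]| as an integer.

30

drop 0:m onto floor
drop 1:m onto {0:m}
drop 2:l onto {1:m}
drop 3:m onto {2:l}
drop 4:k onto {3:m}
drop 5:j onto {3:m}
drop 6:h onto {5:j}
drop 7:l onto {3:m}
drop 8:l onto {7:l}
drop 9:m onto {4:k, 6:h, 8:l}
drop 10:j onto {9:m}
ground layer = {0:m}
drop-orders for the pieces not yet dropped (sum over which currently-grounded one goes next):
  1 to go: {10} 1
  2 to go: {9,10} 1
  3 to go: {4,9,10} 1  {6,9,10} 1  {8,9,10} 1
  4 to go: {4,6,9,10} 2  {4,8,9,10} 2  {5,6,9,10} 1  {6,8,9,10} 2  {7,8,9,10} 1
  5 to go: {4,5,6,9,10} 3  {4,6,8,9,10} 6  {4,7,8,9,10} 3  {5,6,8,9,10} 3  {6,7,8,9,10} 3
  6 to go: {4,5,6,8,9,10} 12  {4,6,7,8,9,10} 12  {5,6,7,8,9,10} 6
  7 to go: {4,5,6,7,8,9,10} 30
  8 to go: {3,4,5,6,7,8,9,10} 30
  9 to go: {2,3,4,5,6,7,8,9,10} 30
  if 0:m drops first: 30 orders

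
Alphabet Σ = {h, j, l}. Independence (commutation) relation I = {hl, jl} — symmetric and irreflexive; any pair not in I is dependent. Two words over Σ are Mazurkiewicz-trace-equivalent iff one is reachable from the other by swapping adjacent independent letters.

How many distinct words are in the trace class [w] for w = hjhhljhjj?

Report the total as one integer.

piece 0:h — minimal
piece 1:j rests on {0:h}
piece 2:h rests on {1:j}
piece 3:h rests on {2:h}
piece 4:l — minimal
piece 5:j rests on {3:h}
piece 6:h rests on {5:j}
piece 7:j rests on {6:h}
piece 8:j rests on {7:j}
minimal pieces: {0:h, 4:l}
ways to finish when only these pieces remain (= sum over removing one remaining piece with nothing left below it):
  1 left: {4}→1  {8}→1
  2 left: {4,8}→2  {7,8}→1
  3 left: {4,7,8}→3  {6,7,8}→1
  4 left: {4,6,7,8}→4  {5,6,7,8}→1
  5 left: {3,5,6,7,8}→1  {4,5,6,7,8}→5
  6 left: {2,3,5,6,7,8}→1  {3,4,5,6,7,8}→6
  7 left: {1,2,3,5,6,7,8}→1  {2,3,4,5,6,7,8}→7
  placing 0:h first → 8 extensions
  placing 4:l first → 1 extensions
total linear extensions = 9

9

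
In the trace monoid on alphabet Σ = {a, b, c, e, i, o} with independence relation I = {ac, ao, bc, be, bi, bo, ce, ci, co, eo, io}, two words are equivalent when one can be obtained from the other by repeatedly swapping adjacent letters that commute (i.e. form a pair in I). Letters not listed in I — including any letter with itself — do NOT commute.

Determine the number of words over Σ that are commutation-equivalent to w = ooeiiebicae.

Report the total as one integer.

2970

drop 0:o onto floor
drop 1:o onto {0:o}
drop 2:e onto floor
drop 3:i onto {2:e}
drop 4:i onto {3:i}
drop 5:e onto {4:i}
drop 6:b onto floor
drop 7:i onto {5:e}
drop 8:c onto floor
drop 9:a onto {6:b, 7:i}
drop 10:e onto {9:a}
ground layer = {0:o, 2:e, 6:b, 8:c}
drop-orders for the pieces not yet dropped (sum over which currently-grounded one goes next):
  1 to go: {1} 1  {8} 1  {10} 1
  2 to go: {0,1} 1  {1,8} 2  {1,10} 2  {8,10} 2  {9,10} 1
  3 to go: {0,1,8} 3  {0,1,10} 3  {1,8,10} 6  {1,9,10} 3  {6,9,10} 1  {7,9,10} 1  {8,9,10} 3
  4 to go: {0,1,8,10} 12  {0,1,9,10} 6  {1,6,9,10} 4  {1,7,9,10} 4  {1,8,9,10} 12  {5,7,9,10} 1  {6,7,9,10} 2  {6,8,9,10} 4  {7,8,9,10} 4
  5 to go: {0,1,6,9,10} 10  {0,1,7,9,10} 10  {0,1,8,9,10} 30  {1,5,7,9,10} 5  {1,6,7,9,10} 10  {1,6,8,9,10} 20  {1,7,8,9,10} 20  {4,5,7,9,10} 1  {5,6,7,9,10} 3  {5,7,8,9,10} 5  {6,7,8,9,10} 10
  6 to go: {0,1,5,7,9,10} 15  {0,1,6,7,9,10} 30  {0,1,6,8,9,10} 60  {0,1,7,8,9,10} 60  {1,4,5,7,9,10} 6  {1,5,6,7,9,10} 18  {1,5,7,8,9,10} 30  {1,6,7,8,9,10} 60  {3,4,5,7,9,10} 1  {4,5,6,7,9,10} 4  {4,5,7,8,9,10} 6  {5,6,7,8,9,10} 18
  7 to go: {0,1,4,5,7,9,10} 21  {0,1,5,6,7,9,10} 63  {0,1,5,7,8,9,10} 105  {0,1,6,7,8,9,10} 210  {1,3,4,5,7,9,10} 7  {1,4,5,6,7,9,10} 28  {1,4,5,7,8,9,10} 42  {1,5,6,7,8,9,10} 126  {2,3,4,5,7,9,10} 1  {3,4,5,6,7,9,10} 5  {3,4,5,7,8,9,10} 7  {4,5,6,7,8,9,10} 28
  8 to go: {0,1,3,4,5,7,9,10} 28  {0,1,4,5,6,7,9,10} 112  {0,1,4,5,7,8,9,10} 168  {0,1,5,6,7,8,9,10} 504  {1,2,3,4,5,7,9,10} 8  {1,3,4,5,6,7,9,10} 40  {1,3,4,5,7,8,9,10} 56  {1,4,5,6,7,8,9,10} 224  {2,3,4,5,6,7,9,10} 6  {2,3,4,5,7,8,9,10} 8  {3,4,5,6,7,8,9,10} 40
  9 to go: {0,1,2,3,4,5,7,9,10} 36  {0,1,3,4,5,6,7,9,10} 180  {0,1,3,4,5,7,8,9,10} 252  {0,1,4,5,6,7,8,9,10} 1008  {1,2,3,4,5,6,7,9,10} 54  {1,2,3,4,5,7,8,9,10} 72  {1,3,4,5,6,7,8,9,10} 360  {2,3,4,5,6,7,8,9,10} 54
  if 0:o drops first: 540 orders
  if 2:e drops first: 1800 orders
  if 6:b drops first: 360 orders
  if 8:c drops first: 270 orders
heap linearizations: 2970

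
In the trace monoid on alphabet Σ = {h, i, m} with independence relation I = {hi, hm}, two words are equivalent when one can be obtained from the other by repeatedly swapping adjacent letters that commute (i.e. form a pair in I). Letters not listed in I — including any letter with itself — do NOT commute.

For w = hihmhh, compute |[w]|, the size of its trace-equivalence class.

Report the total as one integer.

15

#0=h has no predecessor
#1=i has no predecessor
#2=h depends on [0:h]
#3=m depends on [1:i]
#4=h depends on [2:h]
#5=h depends on [4:h]
sources: [0:h, 1:i]
N(rest) = Σ N(rest − s) over sources s of rest; N(one piece) = 1:
  size 1 → [3]=1  [5]=1
  size 2 → [1,3]=1  [3,5]=2  [4,5]=1
  size 3 → [1,3,5]=3  [2,4,5]=1  [3,4,5]=3
  size 4 → [0,2,4,5]=1  [1,3,4,5]=6  [2,3,4,5]=4
  first=0(h) contributes 10
  first=1(i) contributes 5
|[w]| = 15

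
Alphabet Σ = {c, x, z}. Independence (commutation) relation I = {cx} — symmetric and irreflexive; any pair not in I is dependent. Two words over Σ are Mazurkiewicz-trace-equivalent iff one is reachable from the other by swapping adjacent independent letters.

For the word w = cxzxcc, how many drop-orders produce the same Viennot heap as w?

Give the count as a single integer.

6

#0=c has no predecessor
#1=x has no predecessor
#2=z depends on [0:c, 1:x]
#3=x depends on [2:z]
#4=c depends on [2:z]
#5=c depends on [4:c]
sources: [0:c, 1:x]
N(rest) = Σ N(rest − s) over sources s of rest; N(one piece) = 1:
  size 1 → [3]=1  [5]=1
  size 2 → [3,5]=2  [4,5]=1
  size 3 → [3,4,5]=3
  size 4 → [2,3,4,5]=3
  first=0(c) contributes 3
  first=1(x) contributes 3
|[w]| = 6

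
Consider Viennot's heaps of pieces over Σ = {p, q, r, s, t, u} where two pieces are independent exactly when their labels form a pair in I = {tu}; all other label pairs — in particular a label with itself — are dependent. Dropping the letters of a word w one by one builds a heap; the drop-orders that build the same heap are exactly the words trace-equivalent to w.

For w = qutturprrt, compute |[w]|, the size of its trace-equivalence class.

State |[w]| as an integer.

6

#0=q has no predecessor
#1=u depends on [0:q]
#2=t depends on [0:q]
#3=t depends on [2:t]
#4=u depends on [1:u]
#5=r depends on [3:t, 4:u]
#6=p depends on [5:r]
#7=r depends on [6:p]
#8=r depends on [7:r]
#9=t depends on [8:r]
sources: [0:q]
N(rest) = Σ N(rest − s) over sources s of rest; N(one piece) = 1:
  size 1 → [9]=1
  size 2 → [8,9]=1
  size 3 → [7,8,9]=1
  size 4 → [6,7,8,9]=1
  size 5 → [5,6,7,8,9]=1
  size 6 → [3,5,6,7,8,9]=1  [4,5,6,7,8,9]=1
  size 7 → [1,4,5,6,7,8,9]=1  [2,3,5,6,7,8,9]=1  [3,4,5,6,7,8,9]=2
  size 8 → [1,3,4,5,6,7,8,9]=3  [2,3,4,5,6,7,8,9]=3
  first=0(q) contributes 6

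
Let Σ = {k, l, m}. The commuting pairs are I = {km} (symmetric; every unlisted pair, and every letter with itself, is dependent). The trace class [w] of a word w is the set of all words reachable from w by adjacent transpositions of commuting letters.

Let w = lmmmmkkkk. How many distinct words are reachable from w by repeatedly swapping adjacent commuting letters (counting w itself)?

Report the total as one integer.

drop 0:l onto floor
drop 1:m onto {0:l}
drop 2:m onto {1:m}
drop 3:m onto {2:m}
drop 4:m onto {3:m}
drop 5:k onto {0:l}
drop 6:k onto {5:k}
drop 7:k onto {6:k}
drop 8:k onto {7:k}
ground layer = {0:l}
drop-orders for the pieces not yet dropped (sum over which currently-grounded one goes next):
  1 to go: {4} 1  {8} 1
  2 to go: {3,4} 1  {4,8} 2  {7,8} 1
  3 to go: {2,3,4} 1  {3,4,8} 3  {4,7,8} 3  {6,7,8} 1
  4 to go: {1,2,3,4} 1  {2,3,4,8} 4  {3,4,7,8} 6  {4,6,7,8} 4  {5,6,7,8} 1
  5 to go: {1,2,3,4,8} 5  {2,3,4,7,8} 10  {3,4,6,7,8} 10  {4,5,6,7,8} 5
  6 to go: {1,2,3,4,7,8} 15  {2,3,4,6,7,8} 20  {3,4,5,6,7,8} 15
  7 to go: {1,2,3,4,6,7,8} 35  {2,3,4,5,6,7,8} 35
  if 0:l drops first: 70 orders

70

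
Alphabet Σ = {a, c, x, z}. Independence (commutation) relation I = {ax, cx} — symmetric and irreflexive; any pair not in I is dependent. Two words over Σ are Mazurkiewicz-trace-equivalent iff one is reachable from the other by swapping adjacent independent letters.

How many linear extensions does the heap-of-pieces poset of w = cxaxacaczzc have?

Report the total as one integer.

28

0(c) covers ∅
1(x) covers ∅
2(a) covers 0:c
3(x) covers 1:x
4(a) covers 2:a
5(c) covers 4:a
6(a) covers 5:c
7(c) covers 6:a
8(z) covers 3:x, 7:c
9(z) covers 8:z
10(c) covers 9:z
floor of heap: 0:c, 1:x
completions by unplaced set U, small U first (add the entries for U minus each lowest piece of U):
  |U|=1: {10}:1
  |U|=2: {9,10}:1
  |U|=3: {8,9,10}:1
  |U|=4: {3,8,9,10}:1  {7,8,9,10}:1
  |U|=5: {1,3,8,9,10}:1  {3,7,8,9,10}:2  {6,7,8,9,10}:1
  |U|=6: {1,3,7,8,9,10}:3  {3,6,7,8,9,10}:3  {5,6,7,8,9,10}:1
  |U|=7: {1,3,6,7,8,9,10}:6  {3,5,6,7,8,9,10}:4  {4,5,6,7,8,9,10}:1
  |U|=8: {1,3,5,6,7,8,9,10}:10  {2,4,5,6,7,8,9,10}:1  {3,4,5,6,7,8,9,10}:5
  |U|=9: {0,2,4,5,6,7,8,9,10}:1  {1,3,4,5,6,7,8,9,10}:15  {2,3,4,5,6,7,8,9,10}:6
  start at 0(c): 21
  start at 1(x): 7
sum over floor = 28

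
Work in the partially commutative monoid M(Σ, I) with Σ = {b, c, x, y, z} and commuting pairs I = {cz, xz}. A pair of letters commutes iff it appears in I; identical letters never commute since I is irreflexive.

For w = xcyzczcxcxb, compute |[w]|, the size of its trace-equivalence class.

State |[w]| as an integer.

21

drop 0:x onto floor
drop 1:c onto {0:x}
drop 2:y onto {1:c}
drop 3:z onto {2:y}
drop 4:c onto {2:y}
drop 5:z onto {3:z}
drop 6:c onto {4:c}
drop 7:x onto {6:c}
drop 8:c onto {7:x}
drop 9:x onto {8:c}
drop 10:b onto {5:z, 9:x}
ground layer = {0:x}
drop-orders for the pieces not yet dropped (sum over which currently-grounded one goes next):
  1 to go: {10} 1
  2 to go: {5,10} 1  {9,10} 1
  3 to go: {3,5,10} 1  {5,9,10} 2  {8,9,10} 1
  4 to go: {3,5,9,10} 3  {5,8,9,10} 3  {7,8,9,10} 1
  5 to go: {3,5,8,9,10} 6  {5,7,8,9,10} 4  {6,7,8,9,10} 1
  6 to go: {3,5,7,8,9,10} 10  {4,6,7,8,9,10} 1  {5,6,7,8,9,10} 5
  7 to go: {3,5,6,7,8,9,10} 15  {4,5,6,7,8,9,10} 6
  8 to go: {3,4,5,6,7,8,9,10} 21
  9 to go: {2,3,4,5,6,7,8,9,10} 21
  if 0:x drops first: 21 orders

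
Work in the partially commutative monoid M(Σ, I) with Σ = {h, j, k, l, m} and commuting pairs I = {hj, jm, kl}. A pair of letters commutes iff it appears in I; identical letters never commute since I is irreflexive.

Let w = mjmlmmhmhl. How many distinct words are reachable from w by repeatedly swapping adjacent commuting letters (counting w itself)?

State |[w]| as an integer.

3

piece 0:m — minimal
piece 1:j — minimal
piece 2:m rests on {0:m}
piece 3:l rests on {1:j, 2:m}
piece 4:m rests on {3:l}
piece 5:m rests on {4:m}
piece 6:h rests on {5:m}
piece 7:m rests on {6:h}
piece 8:h rests on {7:m}
piece 9:l rests on {8:h}
minimal pieces: {0:m, 1:j}
ways to finish when only these pieces remain (= sum over removing one remaining piece with nothing left below it):
  1 left: {9}→1
  2 left: {8,9}→1
  3 left: {7,8,9}→1
  4 left: {6,7,8,9}→1
  5 left: {5,6,7,8,9}→1
  6 left: {4,5,6,7,8,9}→1
  7 left: {3,4,5,6,7,8,9}→1
  8 left: {1,3,4,5,6,7,8,9}→1  {2,3,4,5,6,7,8,9}→1
  placing 0:m first → 2 extensions
  placing 1:j first → 1 extensions
total linear extensions = 3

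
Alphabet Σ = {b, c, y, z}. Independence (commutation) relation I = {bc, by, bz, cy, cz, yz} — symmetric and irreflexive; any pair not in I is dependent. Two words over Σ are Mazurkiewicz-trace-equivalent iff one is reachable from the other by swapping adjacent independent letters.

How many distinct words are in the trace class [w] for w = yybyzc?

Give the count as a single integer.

120

drop 0:y onto floor
drop 1:y onto {0:y}
drop 2:b onto floor
drop 3:y onto {1:y}
drop 4:z onto floor
drop 5:c onto floor
ground layer = {0:y, 2:b, 4:z, 5:c}
drop-orders for the pieces not yet dropped (sum over which currently-grounded one goes next):
  1 to go: {2} 1  {3} 1  {4} 1  {5} 1
  2 to go: {1,3} 1  {2,3} 2  {2,4} 2  {2,5} 2  {3,4} 2  {3,5} 2  {4,5} 2
  3 to go: {0,1,3} 1  {1,2,3} 3  {1,3,4} 3  {1,3,5} 3  {2,3,4} 6  {2,3,5} 6  {2,4,5} 6  {3,4,5} 6
  4 to go: {0,1,2,3} 4  {0,1,3,4} 4  {0,1,3,5} 4  {1,2,3,4} 12  {1,2,3,5} 12  {1,3,4,5} 12  {2,3,4,5} 24
  if 0:y drops first: 60 orders
  if 2:b drops first: 20 orders
  if 4:z drops first: 20 orders
  if 5:c drops first: 20 orders
heap linearizations: 120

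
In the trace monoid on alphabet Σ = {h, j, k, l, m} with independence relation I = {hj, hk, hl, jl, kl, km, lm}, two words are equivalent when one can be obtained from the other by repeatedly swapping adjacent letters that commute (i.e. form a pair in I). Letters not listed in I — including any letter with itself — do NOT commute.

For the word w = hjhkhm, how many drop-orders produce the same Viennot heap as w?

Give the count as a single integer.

drop 0:h onto floor
drop 1:j onto floor
drop 2:h onto {0:h}
drop 3:k onto {1:j}
drop 4:h onto {2:h}
drop 5:m onto {1:j, 4:h}
ground layer = {0:h, 1:j}
drop-orders for the pieces not yet dropped (sum over which currently-grounded one goes next):
  1 to go: {3} 1  {5} 1
  2 to go: {3,5} 2  {4,5} 1
  3 to go: {1,3,5} 2  {2,4,5} 1  {3,4,5} 3
  4 to go: {0,2,4,5} 1  {1,3,4,5} 5  {2,3,4,5} 4
  if 0:h drops first: 9 orders
  if 1:j drops first: 5 orders
heap linearizations: 14

14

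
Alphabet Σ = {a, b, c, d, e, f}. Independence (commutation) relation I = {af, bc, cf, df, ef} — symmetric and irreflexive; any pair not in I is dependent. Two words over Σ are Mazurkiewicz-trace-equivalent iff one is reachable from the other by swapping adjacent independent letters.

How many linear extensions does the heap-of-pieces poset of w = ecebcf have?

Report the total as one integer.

piece 0:e — minimal
piece 1:c rests on {0:e}
piece 2:e rests on {1:c}
piece 3:b rests on {2:e}
piece 4:c rests on {2:e}
piece 5:f rests on {3:b}
minimal pieces: {0:e}
ways to finish when only these pieces remain (= sum over removing one remaining piece with nothing left below it):
  1 left: {4}→1  {5}→1
  2 left: {3,5}→1  {4,5}→2
  3 left: {3,4,5}→3
  4 left: {2,3,4,5}→3
  placing 0:e first → 3 extensions

3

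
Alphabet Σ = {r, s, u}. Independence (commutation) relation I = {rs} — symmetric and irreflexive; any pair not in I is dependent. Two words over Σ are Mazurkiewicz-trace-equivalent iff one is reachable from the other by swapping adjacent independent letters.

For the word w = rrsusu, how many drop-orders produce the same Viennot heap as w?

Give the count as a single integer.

0(r) covers ∅
1(r) covers 0:r
2(s) covers ∅
3(u) covers 1:r, 2:s
4(s) covers 3:u
5(u) covers 4:s
floor of heap: 0:r, 2:s
completions by unplaced set U, small U first (add the entries for U minus each lowest piece of U):
  |U|=1: {5}:1
  |U|=2: {4,5}:1
  |U|=3: {3,4,5}:1
  |U|=4: {1,3,4,5}:1  {2,3,4,5}:1
  start at 0(r): 2
  start at 2(s): 1
sum over floor = 3

3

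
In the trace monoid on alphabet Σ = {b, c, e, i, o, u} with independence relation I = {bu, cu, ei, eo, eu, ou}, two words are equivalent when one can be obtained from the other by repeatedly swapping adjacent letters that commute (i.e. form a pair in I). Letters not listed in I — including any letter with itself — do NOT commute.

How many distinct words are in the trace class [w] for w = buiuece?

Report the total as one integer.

17

0(b) covers ∅
1(u) covers ∅
2(i) covers 0:b, 1:u
3(u) covers 2:i
4(e) covers 0:b
5(c) covers 2:i, 4:e
6(e) covers 5:c
floor of heap: 0:b, 1:u
completions by unplaced set U, small U first (add the entries for U minus each lowest piece of U):
  |U|=1: {3}:1  {6}:1
  |U|=2: {3,6}:2  {5,6}:1
  |U|=3: {3,5,6}:3  {4,5,6}:1
  |U|=4: {2,3,5,6}:3  {3,4,5,6}:4
  |U|=5: {1,2,3,5,6}:3  {2,3,4,5,6}:7
  start at 0(b): 10
  start at 1(u): 7
sum over floor = 17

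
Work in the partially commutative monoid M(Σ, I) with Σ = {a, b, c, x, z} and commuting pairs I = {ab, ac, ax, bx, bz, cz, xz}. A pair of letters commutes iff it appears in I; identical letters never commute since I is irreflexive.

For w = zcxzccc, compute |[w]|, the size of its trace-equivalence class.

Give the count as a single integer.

21

piece 0:z — minimal
piece 1:c — minimal
piece 2:x rests on {1:c}
piece 3:z rests on {0:z}
piece 4:c rests on {2:x}
piece 5:c rests on {4:c}
piece 6:c rests on {5:c}
minimal pieces: {0:z, 1:c}
ways to finish when only these pieces remain (= sum over removing one remaining piece with nothing left below it):
  1 left: {3}→1  {6}→1
  2 left: {0,3}→1  {3,6}→2  {5,6}→1
  3 left: {0,3,6}→3  {3,5,6}→3  {4,5,6}→1
  4 left: {0,3,5,6}→6  {2,4,5,6}→1  {3,4,5,6}→4
  5 left: {0,3,4,5,6}→10  {1,2,4,5,6}→1  {2,3,4,5,6}→5
  placing 0:z first → 6 extensions
  placing 1:c first → 15 extensions
total linear extensions = 21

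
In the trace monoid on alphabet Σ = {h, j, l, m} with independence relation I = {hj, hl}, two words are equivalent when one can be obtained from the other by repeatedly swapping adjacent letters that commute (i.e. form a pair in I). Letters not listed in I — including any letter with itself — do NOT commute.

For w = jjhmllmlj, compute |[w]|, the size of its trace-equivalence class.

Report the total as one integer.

piece 0:j — minimal
piece 1:j rests on {0:j}
piece 2:h — minimal
piece 3:m rests on {1:j, 2:h}
piece 4:l rests on {3:m}
piece 5:l rests on {4:l}
piece 6:m rests on {5:l}
piece 7:l rests on {6:m}
piece 8:j rests on {7:l}
minimal pieces: {0:j, 2:h}
ways to finish when only these pieces remain (= sum over removing one remaining piece with nothing left below it):
  1 left: {8}→1
  2 left: {7,8}→1
  3 left: {6,7,8}→1
  4 left: {5,6,7,8}→1
  5 left: {4,5,6,7,8}→1
  6 left: {3,4,5,6,7,8}→1
  7 left: {1,3,4,5,6,7,8}→1  {2,3,4,5,6,7,8}→1
  placing 0:j first → 2 extensions
  placing 2:h first → 1 extensions
total linear extensions = 3

3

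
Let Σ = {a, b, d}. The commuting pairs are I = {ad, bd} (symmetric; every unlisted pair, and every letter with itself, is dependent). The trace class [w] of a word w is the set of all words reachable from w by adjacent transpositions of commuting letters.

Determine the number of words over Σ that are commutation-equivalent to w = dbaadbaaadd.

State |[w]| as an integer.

330

#0=d has no predecessor
#1=b has no predecessor
#2=a depends on [1:b]
#3=a depends on [2:a]
#4=d depends on [0:d]
#5=b depends on [3:a]
#6=a depends on [5:b]
#7=a depends on [6:a]
#8=a depends on [7:a]
#9=d depends on [4:d]
#10=d depends on [9:d]
sources: [0:d, 1:b]
N(rest) = Σ N(rest − s) over sources s of rest; N(one piece) = 1:
  size 1 → [8]=1  [10]=1
  size 2 → [7,8]=1  [8,10]=2  [9,10]=1
  size 3 → [4,9,10]=1  [6,7,8]=1  [7,8,10]=3  [8,9,10]=3
  size 4 → [0,4,9,10]=1  [4,8,9,10]=4  [5,6,7,8]=1  [6,7,8,10]=4  [7,8,9,10]=6
  size 5 → [0,4,8,9,10]=5  [3,5,6,7,8]=1  [4,7,8,9,10]=10  [5,6,7,8,10]=5  [6,7,8,9,10]=10
  size 6 → [0,4,7,8,9,10]=15  [2,3,5,6,7,8]=1  [3,5,6,7,8,10]=6  [4,6,7,8,9,10]=20  [5,6,7,8,9,10]=15
  size 7 → [0,4,6,7,8,9,10]=35  [1,2,3,5,6,7,8]=1  [2,3,5,6,7,8,10]=7  [3,5,6,7,8,9,10]=21  [4,5,6,7,8,9,10]=35
  size 8 → [0,4,5,6,7,8,9,10]=70  [1,2,3,5,6,7,8,10]=8  [2,3,5,6,7,8,9,10]=28  [3,4,5,6,7,8,9,10]=56
  size 9 → [0,3,4,5,6,7,8,9,10]=126  [1,2,3,5,6,7,8,9,10]=36  [2,3,4,5,6,7,8,9,10]=84
  first=0(d) contributes 120
  first=1(b) contributes 210
|[w]| = 330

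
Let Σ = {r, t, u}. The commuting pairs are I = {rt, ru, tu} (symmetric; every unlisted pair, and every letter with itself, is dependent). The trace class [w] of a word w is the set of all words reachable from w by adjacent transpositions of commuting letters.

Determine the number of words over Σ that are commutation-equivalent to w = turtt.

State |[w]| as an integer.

20

0(t) covers ∅
1(u) covers ∅
2(r) covers ∅
3(t) covers 0:t
4(t) covers 3:t
floor of heap: 0:t, 1:u, 2:r
completions by unplaced set U, small U first (add the entries for U minus each lowest piece of U):
  |U|=1: {1}:1  {2}:1  {4}:1
  |U|=2: {1,2}:2  {1,4}:2  {2,4}:2  {3,4}:1
  |U|=3: {0,3,4}:1  {1,2,4}:6  {1,3,4}:3  {2,3,4}:3
  start at 0(t): 12
  start at 1(u): 4
  start at 2(r): 4
sum over floor = 20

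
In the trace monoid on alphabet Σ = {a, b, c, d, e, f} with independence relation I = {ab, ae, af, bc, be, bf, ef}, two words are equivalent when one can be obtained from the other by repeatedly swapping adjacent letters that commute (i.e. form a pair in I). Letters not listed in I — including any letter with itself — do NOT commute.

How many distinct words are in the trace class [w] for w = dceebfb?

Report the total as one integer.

45

drop 0:d onto floor
drop 1:c onto {0:d}
drop 2:e onto {1:c}
drop 3:e onto {2:e}
drop 4:b onto {0:d}
drop 5:f onto {1:c}
drop 6:b onto {4:b}
ground layer = {0:d}
drop-orders for the pieces not yet dropped (sum over which currently-grounded one goes next):
  1 to go: {3} 1  {5} 1  {6} 1
  2 to go: {2,3} 1  {3,5} 2  {3,6} 2  {4,6} 1  {5,6} 2
  3 to go: {2,3,5} 3  {2,3,6} 3  {3,4,6} 3  {3,5,6} 6  {4,5,6} 3
  4 to go: {1,2,3,5} 3  {2,3,4,6} 6  {2,3,5,6} 12  {3,4,5,6} 12
  5 to go: {1,2,3,5,6} 15  {2,3,4,5,6} 30
  if 0:d drops first: 45 orders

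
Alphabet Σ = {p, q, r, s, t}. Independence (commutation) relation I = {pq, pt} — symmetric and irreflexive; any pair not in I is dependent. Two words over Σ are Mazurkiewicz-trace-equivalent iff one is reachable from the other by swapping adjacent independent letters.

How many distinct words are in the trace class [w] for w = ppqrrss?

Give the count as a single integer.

3

#0=p has no predecessor
#1=p depends on [0:p]
#2=q has no predecessor
#3=r depends on [1:p, 2:q]
#4=r depends on [3:r]
#5=s depends on [4:r]
#6=s depends on [5:s]
sources: [0:p, 2:q]
N(rest) = Σ N(rest − s) over sources s of rest; N(one piece) = 1:
  size 1 → [6]=1
  size 2 → [5,6]=1
  size 3 → [4,5,6]=1
  size 4 → [3,4,5,6]=1
  size 5 → [1,3,4,5,6]=1  [2,3,4,5,6]=1
  first=0(p) contributes 2
  first=2(q) contributes 1
|[w]| = 3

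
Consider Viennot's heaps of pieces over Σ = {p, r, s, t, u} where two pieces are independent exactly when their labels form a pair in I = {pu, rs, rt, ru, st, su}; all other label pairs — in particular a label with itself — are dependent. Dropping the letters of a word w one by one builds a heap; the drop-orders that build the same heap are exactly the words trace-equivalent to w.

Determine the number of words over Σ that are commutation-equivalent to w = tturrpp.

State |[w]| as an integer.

22

drop 0:t onto floor
drop 1:t onto {0:t}
drop 2:u onto {1:t}
drop 3:r onto floor
drop 4:r onto {3:r}
drop 5:p onto {1:t, 4:r}
drop 6:p onto {5:p}
ground layer = {0:t, 3:r}
drop-orders for the pieces not yet dropped (sum over which currently-grounded one goes next):
  1 to go: {2} 1  {6} 1
  2 to go: {2,6} 2  {5,6} 1
  3 to go: {2,5,6} 3  {4,5,6} 1
  4 to go: {1,2,5,6} 3  {2,4,5,6} 4  {3,4,5,6} 1
  5 to go: {0,1,2,5,6} 3  {1,2,4,5,6} 7  {2,3,4,5,6} 5
  if 0:t drops first: 12 orders
  if 3:r drops first: 10 orders
heap linearizations: 22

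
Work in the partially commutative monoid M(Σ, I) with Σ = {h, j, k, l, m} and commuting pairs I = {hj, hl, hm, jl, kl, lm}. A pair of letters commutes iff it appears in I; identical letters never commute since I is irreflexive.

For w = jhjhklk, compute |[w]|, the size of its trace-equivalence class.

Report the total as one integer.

42

0(j) covers ∅
1(h) covers ∅
2(j) covers 0:j
3(h) covers 1:h
4(k) covers 2:j, 3:h
5(l) covers ∅
6(k) covers 4:k
floor of heap: 0:j, 1:h, 5:l
completions by unplaced set U, small U first (add the entries for U minus each lowest piece of U):
  |U|=1: {5}:1  {6}:1
  |U|=2: {4,6}:1  {5,6}:2
  |U|=3: {2,4,6}:1  {3,4,6}:1  {4,5,6}:3
  |U|=4: {0,2,4,6}:1  {1,3,4,6}:1  {2,3,4,6}:2  {2,4,5,6}:4  {3,4,5,6}:4
  |U|=5: {0,2,3,4,6}:3  {0,2,4,5,6}:5  {1,2,3,4,6}:3  {1,3,4,5,6}:5  {2,3,4,5,6}:10
  start at 0(j): 18
  start at 1(h): 18
  start at 5(l): 6
sum over floor = 42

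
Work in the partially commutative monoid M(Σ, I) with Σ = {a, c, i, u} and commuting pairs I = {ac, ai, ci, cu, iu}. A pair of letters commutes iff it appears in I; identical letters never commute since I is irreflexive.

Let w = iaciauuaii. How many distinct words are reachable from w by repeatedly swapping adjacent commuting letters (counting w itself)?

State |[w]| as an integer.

0(i) covers ∅
1(a) covers ∅
2(c) covers ∅
3(i) covers 0:i
4(a) covers 1:a
5(u) covers 4:a
6(u) covers 5:u
7(a) covers 6:u
8(i) covers 3:i
9(i) covers 8:i
floor of heap: 0:i, 1:a, 2:c
completions by unplaced set U, small U first (add the entries for U minus each lowest piece of U):
  |U|=1: {2}:1  {7}:1  {9}:1
  |U|=2: {2,7}:2  {2,9}:2  {6,7}:1  {7,9}:2  {8,9}:1
  |U|=3: {2,6,7}:3  {2,7,9}:6  {2,8,9}:3  {3,8,9}:1  {5,6,7}:1  {6,7,9}:3  {7,8,9}:3
  |U|=4: {0,3,8,9}:1  {2,3,8,9}:4  {2,5,6,7}:4  {2,6,7,9}:12  {2,7,8,9}:12  {3,7,8,9}:4  {4,5,6,7}:1  {5,6,7,9}:4  {6,7,8,9}:6
  |U|=5: {0,2,3,8,9}:5  {0,3,7,8,9}:5  {1,4,5,6,7}:1  {2,3,7,8,9}:20  {2,4,5,6,7}:5  {2,5,6,7,9}:20  {2,6,7,8,9}:30  {3,6,7,8,9}:10  {4,5,6,7,9}:5  {5,6,7,8,9}:10
  |U|=6: {0,2,3,7,8,9}:30  {0,3,6,7,8,9}:15  {1,2,4,5,6,7}:6  {1,4,5,6,7,9}:6  {2,3,6,7,8,9}:60  {2,4,5,6,7,9}:30  {2,5,6,7,8,9}:60  {3,5,6,7,8,9}:20  {4,5,6,7,8,9}:15
  |U|=7: {0,2,3,6,7,8,9}:105  {0,3,5,6,7,8,9}:35  {1,2,4,5,6,7,9}:42  {1,4,5,6,7,8,9}:21  {2,3,5,6,7,8,9}:140  {2,4,5,6,7,8,9}:105  {3,4,5,6,7,8,9}:35
  |U|=8: {0,2,3,5,6,7,8,9}:280  {0,3,4,5,6,7,8,9}:70  {1,2,4,5,6,7,8,9}:168  {1,3,4,5,6,7,8,9}:56  {2,3,4,5,6,7,8,9}:280
  start at 0(i): 504
  start at 1(a): 630
  start at 2(c): 126
sum over floor = 1260

1260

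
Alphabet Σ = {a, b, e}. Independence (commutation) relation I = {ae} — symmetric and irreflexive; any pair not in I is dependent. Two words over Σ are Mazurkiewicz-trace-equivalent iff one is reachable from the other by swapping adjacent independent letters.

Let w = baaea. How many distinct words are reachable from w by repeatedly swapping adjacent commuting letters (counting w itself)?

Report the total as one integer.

4

0(b) covers ∅
1(a) covers 0:b
2(a) covers 1:a
3(e) covers 0:b
4(a) covers 2:a
floor of heap: 0:b
completions by unplaced set U, small U first (add the entries for U minus each lowest piece of U):
  |U|=1: {3}:1  {4}:1
  |U|=2: {2,4}:1  {3,4}:2
  |U|=3: {1,2,4}:1  {2,3,4}:3
  start at 0(b): 4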